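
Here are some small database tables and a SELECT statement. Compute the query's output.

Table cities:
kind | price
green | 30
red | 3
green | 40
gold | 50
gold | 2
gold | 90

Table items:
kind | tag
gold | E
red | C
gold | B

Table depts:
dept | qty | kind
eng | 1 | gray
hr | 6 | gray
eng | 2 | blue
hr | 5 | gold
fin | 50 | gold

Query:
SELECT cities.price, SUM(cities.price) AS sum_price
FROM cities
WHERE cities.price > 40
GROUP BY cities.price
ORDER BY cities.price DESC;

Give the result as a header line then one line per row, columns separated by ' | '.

After WHERE (2 rows):
cities.kind | cities.price
gold | 50
gold | 90
After GROUP BY (2 rows):
cities.price | sum_price
50 | 50
90 | 90
After ORDER BY (2 rows):
cities.price | sum_price
90 | 90
50 | 50

== RESULT ==
cities.price | sum_price
90 | 90
50 | 50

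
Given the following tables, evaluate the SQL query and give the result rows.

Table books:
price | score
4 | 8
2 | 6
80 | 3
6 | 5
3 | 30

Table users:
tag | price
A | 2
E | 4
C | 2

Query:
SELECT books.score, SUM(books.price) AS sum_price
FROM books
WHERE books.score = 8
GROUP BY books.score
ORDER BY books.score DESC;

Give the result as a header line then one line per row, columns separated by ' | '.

== RESULT ==
books.score | sum_price
8 | 4

Derivation:
After WHERE (1 rows):
books.price | books.score
4 | 8
After GROUP BY (1 rows):
books.score | sum_price
8 | 4
After ORDER BY (1 rows):
books.score | sum_price
8 | 4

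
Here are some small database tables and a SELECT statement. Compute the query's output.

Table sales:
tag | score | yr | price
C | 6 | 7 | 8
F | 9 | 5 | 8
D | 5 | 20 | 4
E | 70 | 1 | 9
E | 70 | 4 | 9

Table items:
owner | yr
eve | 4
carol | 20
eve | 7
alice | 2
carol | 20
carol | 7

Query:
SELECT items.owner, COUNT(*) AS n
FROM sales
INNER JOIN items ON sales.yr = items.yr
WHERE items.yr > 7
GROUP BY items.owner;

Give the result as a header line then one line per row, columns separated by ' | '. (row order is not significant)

== RESULT ==
items.owner | n
carol | 2

Derivation:
After JOIN items (5 rows):
sales.tag | sales.score | sales.yr | sales.price | items.owner | items.yr
C | 6 | 7 | 8 | eve | 7
C | 6 | 7 | 8 | carol | 7
D | 5 | 20 | 4 | carol | 20
D | 5 | 20 | 4 | carol | 20
E | 70 | 4 | 9 | eve | 4
After WHERE (2 rows):
sales.tag | sales.score | sales.yr | sales.price | items.owner | items.yr
D | 5 | 20 | 4 | carol | 20
D | 5 | 20 | 4 | carol | 20
After GROUP BY (1 rows):
items.owner | n
carol | 2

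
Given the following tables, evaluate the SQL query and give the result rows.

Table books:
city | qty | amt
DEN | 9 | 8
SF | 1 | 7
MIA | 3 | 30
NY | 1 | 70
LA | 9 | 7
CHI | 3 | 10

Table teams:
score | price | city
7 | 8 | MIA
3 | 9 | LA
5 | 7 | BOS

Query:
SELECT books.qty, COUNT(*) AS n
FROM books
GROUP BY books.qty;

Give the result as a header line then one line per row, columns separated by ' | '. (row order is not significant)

After GROUP BY (3 rows):
books.qty | n
9 | 2
1 | 2
3 | 2

== RESULT ==
books.qty | n
9 | 2
1 | 2
3 | 2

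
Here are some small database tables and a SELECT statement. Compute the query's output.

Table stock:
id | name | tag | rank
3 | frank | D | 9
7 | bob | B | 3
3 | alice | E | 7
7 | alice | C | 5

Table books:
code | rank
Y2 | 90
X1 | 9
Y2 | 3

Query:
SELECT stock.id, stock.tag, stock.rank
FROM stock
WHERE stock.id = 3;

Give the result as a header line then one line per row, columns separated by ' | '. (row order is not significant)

After WHERE (2 rows):
stock.id | stock.name | stock.tag | stock.rank
3 | frank | D | 9
3 | alice | E | 7
After SELECT (2 rows):
stock.id | stock.tag | stock.rank
3 | D | 9
3 | E | 7

== RESULT ==
stock.id | stock.tag | stock.rank
3 | D | 9
3 | E | 7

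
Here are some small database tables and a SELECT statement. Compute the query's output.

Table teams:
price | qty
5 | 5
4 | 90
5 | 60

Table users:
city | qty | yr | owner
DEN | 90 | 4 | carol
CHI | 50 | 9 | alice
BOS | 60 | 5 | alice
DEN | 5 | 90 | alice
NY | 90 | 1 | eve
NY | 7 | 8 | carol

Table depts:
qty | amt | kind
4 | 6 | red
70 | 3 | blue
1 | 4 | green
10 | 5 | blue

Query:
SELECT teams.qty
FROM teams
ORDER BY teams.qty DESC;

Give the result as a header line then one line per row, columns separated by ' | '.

After SELECT (3 rows):
teams.qty
5
90
60
After ORDER BY (3 rows):
teams.qty
90
60
5

== RESULT ==
teams.qty
90
60
5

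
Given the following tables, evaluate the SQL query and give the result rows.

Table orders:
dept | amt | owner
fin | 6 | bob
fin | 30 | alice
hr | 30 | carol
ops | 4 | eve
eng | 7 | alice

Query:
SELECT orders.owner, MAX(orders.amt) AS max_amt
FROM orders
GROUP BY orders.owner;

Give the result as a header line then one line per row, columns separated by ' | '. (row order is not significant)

After GROUP BY (4 rows):
orders.owner | max_amt
bob | 6
alice | 30
carol | 30
eve | 4

== RESULT ==
orders.owner | max_amt
bob | 6
alice | 30
carol | 30
eve | 4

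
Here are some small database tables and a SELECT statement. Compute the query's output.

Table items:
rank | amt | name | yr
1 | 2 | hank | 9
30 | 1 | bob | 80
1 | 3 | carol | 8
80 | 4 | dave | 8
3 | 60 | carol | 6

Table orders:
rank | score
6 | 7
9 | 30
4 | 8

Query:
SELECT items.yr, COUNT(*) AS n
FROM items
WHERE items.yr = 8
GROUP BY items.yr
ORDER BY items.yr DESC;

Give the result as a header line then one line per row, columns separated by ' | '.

== RESULT ==
items.yr | n
8 | 2

Derivation:
After WHERE (2 rows):
items.rank | items.amt | items.name | items.yr
1 | 3 | carol | 8
80 | 4 | dave | 8
After GROUP BY (1 rows):
items.yr | n
8 | 2
After ORDER BY (1 rows):
items.yr | n
8 | 2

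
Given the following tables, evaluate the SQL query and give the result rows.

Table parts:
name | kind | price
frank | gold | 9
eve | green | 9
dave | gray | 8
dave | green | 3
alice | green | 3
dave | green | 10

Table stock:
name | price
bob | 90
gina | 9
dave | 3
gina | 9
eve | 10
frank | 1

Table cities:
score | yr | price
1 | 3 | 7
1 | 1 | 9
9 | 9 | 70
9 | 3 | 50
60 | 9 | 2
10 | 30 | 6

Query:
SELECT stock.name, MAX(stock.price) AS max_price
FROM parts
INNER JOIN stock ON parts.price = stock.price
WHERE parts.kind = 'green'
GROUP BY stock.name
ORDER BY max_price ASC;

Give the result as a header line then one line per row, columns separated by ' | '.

== RESULT ==
stock.name | max_price
dave | 3
gina | 9
eve | 10

Derivation:
After JOIN stock (7 rows):
parts.name | parts.kind | parts.price | stock.name | stock.price
frank | gold | 9 | gina | 9
frank | gold | 9 | gina | 9
eve | green | 9 | gina | 9
eve | green | 9 | gina | 9
dave | green | 3 | dave | 3
alice | green | 3 | dave | 3
dave | green | 10 | eve | 10
After WHERE (5 rows):
parts.name | parts.kind | parts.price | stock.name | stock.price
eve | green | 9 | gina | 9
eve | green | 9 | gina | 9
dave | green | 3 | dave | 3
alice | green | 3 | dave | 3
dave | green | 10 | eve | 10
After GROUP BY (3 rows):
stock.name | max_price
gina | 9
dave | 3
eve | 10
After ORDER BY (3 rows):
stock.name | max_price
dave | 3
gina | 9
eve | 10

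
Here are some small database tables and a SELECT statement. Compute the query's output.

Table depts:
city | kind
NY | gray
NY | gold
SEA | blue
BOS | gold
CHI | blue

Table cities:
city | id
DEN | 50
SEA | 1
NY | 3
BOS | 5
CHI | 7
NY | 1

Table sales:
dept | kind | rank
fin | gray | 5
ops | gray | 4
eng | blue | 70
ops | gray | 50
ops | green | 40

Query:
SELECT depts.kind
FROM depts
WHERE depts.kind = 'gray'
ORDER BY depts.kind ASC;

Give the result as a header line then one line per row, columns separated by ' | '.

== RESULT ==
depts.kind
gray

Derivation:
After WHERE (1 rows):
depts.city | depts.kind
NY | gray
After SELECT (1 rows):
depts.kind
gray
After ORDER BY (1 rows):
depts.kind
gray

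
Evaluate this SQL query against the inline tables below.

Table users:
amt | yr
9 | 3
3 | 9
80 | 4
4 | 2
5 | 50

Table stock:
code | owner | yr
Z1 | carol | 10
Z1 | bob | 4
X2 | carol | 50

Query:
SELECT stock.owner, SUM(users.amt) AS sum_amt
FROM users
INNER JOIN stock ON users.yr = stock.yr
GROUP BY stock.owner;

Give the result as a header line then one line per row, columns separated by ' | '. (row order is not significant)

After JOIN stock (2 rows):
users.amt | users.yr | stock.code | stock.owner | stock.yr
80 | 4 | Z1 | bob | 4
5 | 50 | X2 | carol | 50
After GROUP BY (2 rows):
stock.owner | sum_amt
bob | 80
carol | 5

== RESULT ==
stock.owner | sum_amt
bob | 80
carol | 5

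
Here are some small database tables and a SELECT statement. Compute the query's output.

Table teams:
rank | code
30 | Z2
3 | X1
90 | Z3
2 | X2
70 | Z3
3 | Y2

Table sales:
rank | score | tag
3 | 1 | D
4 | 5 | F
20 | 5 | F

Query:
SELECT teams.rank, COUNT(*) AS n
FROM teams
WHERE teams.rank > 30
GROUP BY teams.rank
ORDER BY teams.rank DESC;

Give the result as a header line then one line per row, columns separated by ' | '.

After WHERE (2 rows):
teams.rank | teams.code
90 | Z3
70 | Z3
After GROUP BY (2 rows):
teams.rank | n
90 | 1
70 | 1
After ORDER BY (2 rows):
teams.rank | n
90 | 1
70 | 1

== RESULT ==
teams.rank | n
90 | 1
70 | 1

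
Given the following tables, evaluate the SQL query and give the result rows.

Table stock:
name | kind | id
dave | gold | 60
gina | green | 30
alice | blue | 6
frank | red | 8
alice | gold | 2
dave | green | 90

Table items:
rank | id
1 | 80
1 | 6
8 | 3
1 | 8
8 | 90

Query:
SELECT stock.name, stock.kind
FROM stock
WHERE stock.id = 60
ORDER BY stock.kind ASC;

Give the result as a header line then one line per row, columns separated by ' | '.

After WHERE (1 rows):
stock.name | stock.kind | stock.id
dave | gold | 60
After SELECT (1 rows):
stock.name | stock.kind
dave | gold
After ORDER BY (1 rows):
stock.name | stock.kind
dave | gold

== RESULT ==
stock.name | stock.kind
dave | gold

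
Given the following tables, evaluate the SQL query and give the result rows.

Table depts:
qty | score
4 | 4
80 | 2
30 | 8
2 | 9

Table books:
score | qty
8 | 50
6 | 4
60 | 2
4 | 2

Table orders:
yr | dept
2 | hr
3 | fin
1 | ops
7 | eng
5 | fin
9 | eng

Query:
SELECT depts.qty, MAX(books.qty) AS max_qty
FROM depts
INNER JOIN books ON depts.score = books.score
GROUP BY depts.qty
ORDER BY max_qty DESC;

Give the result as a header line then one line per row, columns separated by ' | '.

After JOIN books (2 rows):
depts.qty | depts.score | books.score | books.qty
4 | 4 | 4 | 2
30 | 8 | 8 | 50
After GROUP BY (2 rows):
depts.qty | max_qty
4 | 2
30 | 50
After ORDER BY (2 rows):
depts.qty | max_qty
30 | 50
4 | 2

== RESULT ==
depts.qty | max_qty
30 | 50
4 | 2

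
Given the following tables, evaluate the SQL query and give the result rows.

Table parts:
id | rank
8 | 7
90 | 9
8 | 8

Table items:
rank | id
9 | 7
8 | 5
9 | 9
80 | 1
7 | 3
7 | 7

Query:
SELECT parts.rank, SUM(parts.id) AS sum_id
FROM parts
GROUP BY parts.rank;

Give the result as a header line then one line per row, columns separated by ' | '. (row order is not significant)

After GROUP BY (3 rows):
parts.rank | sum_id
7 | 8
9 | 90
8 | 8

== RESULT ==
parts.rank | sum_id
7 | 8
9 | 90
8 | 8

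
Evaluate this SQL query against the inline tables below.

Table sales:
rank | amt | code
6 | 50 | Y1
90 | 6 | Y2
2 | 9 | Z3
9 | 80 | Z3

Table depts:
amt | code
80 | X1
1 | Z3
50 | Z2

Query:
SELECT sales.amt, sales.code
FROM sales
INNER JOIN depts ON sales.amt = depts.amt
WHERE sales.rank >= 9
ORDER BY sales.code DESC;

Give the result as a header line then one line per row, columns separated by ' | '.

== RESULT ==
sales.amt | sales.code
80 | Z3

Derivation:
After JOIN depts (2 rows):
sales.rank | sales.amt | sales.code | depts.amt | depts.code
6 | 50 | Y1 | 50 | Z2
9 | 80 | Z3 | 80 | X1
After WHERE (1 rows):
sales.rank | sales.amt | sales.code | depts.amt | depts.code
9 | 80 | Z3 | 80 | X1
After SELECT (1 rows):
sales.amt | sales.code
80 | Z3
After ORDER BY (1 rows):
sales.amt | sales.code
80 | Z3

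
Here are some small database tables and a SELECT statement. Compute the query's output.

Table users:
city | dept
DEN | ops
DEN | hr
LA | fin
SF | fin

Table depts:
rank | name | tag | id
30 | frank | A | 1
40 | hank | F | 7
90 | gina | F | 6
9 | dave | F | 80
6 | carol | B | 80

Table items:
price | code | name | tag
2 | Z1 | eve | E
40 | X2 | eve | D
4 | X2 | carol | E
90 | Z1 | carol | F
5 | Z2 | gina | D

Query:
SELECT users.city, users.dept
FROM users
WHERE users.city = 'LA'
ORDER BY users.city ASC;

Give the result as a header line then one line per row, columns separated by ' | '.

== RESULT ==
users.city | users.dept
LA | fin

Derivation:
After WHERE (1 rows):
users.city | users.dept
LA | fin
After SELECT (1 rows):
users.city | users.dept
LA | fin
After ORDER BY (1 rows):
users.city | users.dept
LA | fin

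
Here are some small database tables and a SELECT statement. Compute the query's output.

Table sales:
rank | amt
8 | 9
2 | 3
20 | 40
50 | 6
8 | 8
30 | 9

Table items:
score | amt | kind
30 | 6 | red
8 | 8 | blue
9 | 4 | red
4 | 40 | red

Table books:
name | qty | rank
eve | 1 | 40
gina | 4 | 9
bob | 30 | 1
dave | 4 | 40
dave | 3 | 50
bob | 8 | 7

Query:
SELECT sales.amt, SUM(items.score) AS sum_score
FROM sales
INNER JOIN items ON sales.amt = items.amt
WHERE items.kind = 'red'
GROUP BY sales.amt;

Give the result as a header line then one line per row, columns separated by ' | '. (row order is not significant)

== RESULT ==
sales.amt | sum_score
40 | 4
6 | 30

Derivation:
After JOIN items (3 rows):
sales.rank | sales.amt | items.score | items.amt | items.kind
20 | 40 | 4 | 40 | red
50 | 6 | 30 | 6 | red
8 | 8 | 8 | 8 | blue
After WHERE (2 rows):
sales.rank | sales.amt | items.score | items.amt | items.kind
20 | 40 | 4 | 40 | red
50 | 6 | 30 | 6 | red
After GROUP BY (2 rows):
sales.amt | sum_score
40 | 4
6 | 30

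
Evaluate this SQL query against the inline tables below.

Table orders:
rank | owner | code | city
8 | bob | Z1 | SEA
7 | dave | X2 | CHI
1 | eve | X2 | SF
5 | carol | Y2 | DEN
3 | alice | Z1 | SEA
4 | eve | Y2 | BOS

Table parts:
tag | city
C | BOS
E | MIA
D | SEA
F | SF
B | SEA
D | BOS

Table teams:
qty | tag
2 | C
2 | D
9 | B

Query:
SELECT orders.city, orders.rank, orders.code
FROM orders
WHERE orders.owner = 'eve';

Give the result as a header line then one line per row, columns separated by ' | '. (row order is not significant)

After WHERE (2 rows):
orders.rank | orders.owner | orders.code | orders.city
1 | eve | X2 | SF
4 | eve | Y2 | BOS
After SELECT (2 rows):
orders.city | orders.rank | orders.code
SF | 1 | X2
BOS | 4 | Y2

== RESULT ==
orders.city | orders.rank | orders.code
SF | 1 | X2
BOS | 4 | Y2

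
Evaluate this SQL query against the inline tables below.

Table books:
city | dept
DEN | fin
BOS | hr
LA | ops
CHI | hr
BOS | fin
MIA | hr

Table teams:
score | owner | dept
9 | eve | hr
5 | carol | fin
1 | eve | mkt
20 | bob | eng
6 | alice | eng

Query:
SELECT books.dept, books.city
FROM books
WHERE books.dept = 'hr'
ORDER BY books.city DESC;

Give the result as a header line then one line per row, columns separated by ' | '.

== RESULT ==
books.dept | books.city
hr | MIA
hr | CHI
hr | BOS

Derivation:
After WHERE (3 rows):
books.city | books.dept
BOS | hr
CHI | hr
MIA | hr
After SELECT (3 rows):
books.dept | books.city
hr | BOS
hr | CHI
hr | MIA
After ORDER BY (3 rows):
books.dept | books.city
hr | MIA
hr | CHI
hr | BOS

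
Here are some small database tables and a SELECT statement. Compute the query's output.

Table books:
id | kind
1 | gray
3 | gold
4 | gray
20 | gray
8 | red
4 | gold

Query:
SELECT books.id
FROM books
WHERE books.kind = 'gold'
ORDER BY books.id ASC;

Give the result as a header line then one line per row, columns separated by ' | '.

After WHERE (2 rows):
books.id | books.kind
3 | gold
4 | gold
After SELECT (2 rows):
books.id
3
4
After ORDER BY (2 rows):
books.id
3
4

== RESULT ==
books.id
3
4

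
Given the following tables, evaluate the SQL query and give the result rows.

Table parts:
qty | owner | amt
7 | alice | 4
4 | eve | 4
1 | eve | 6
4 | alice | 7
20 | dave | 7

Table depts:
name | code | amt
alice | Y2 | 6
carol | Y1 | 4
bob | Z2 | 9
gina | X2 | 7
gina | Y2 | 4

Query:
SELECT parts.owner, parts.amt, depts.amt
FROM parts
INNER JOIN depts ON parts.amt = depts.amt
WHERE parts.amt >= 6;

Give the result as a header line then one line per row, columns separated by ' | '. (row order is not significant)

== RESULT ==
parts.owner | parts.amt | depts.amt
eve | 6 | 6
alice | 7 | 7
dave | 7 | 7

Derivation:
After JOIN depts (7 rows):
parts.qty | parts.owner | parts.amt | depts.name | depts.code | depts.amt
7 | alice | 4 | carol | Y1 | 4
7 | alice | 4 | gina | Y2 | 4
4 | eve | 4 | carol | Y1 | 4
4 | eve | 4 | gina | Y2 | 4
1 | eve | 6 | alice | Y2 | 6
4 | alice | 7 | gina | X2 | 7
20 | dave | 7 | gina | X2 | 7
After WHERE (3 rows):
parts.qty | parts.owner | parts.amt | depts.name | depts.code | depts.amt
1 | eve | 6 | alice | Y2 | 6
4 | alice | 7 | gina | X2 | 7
20 | dave | 7 | gina | X2 | 7
After SELECT (3 rows):
parts.owner | parts.amt | depts.amt
eve | 6 | 6
alice | 7 | 7
dave | 7 | 7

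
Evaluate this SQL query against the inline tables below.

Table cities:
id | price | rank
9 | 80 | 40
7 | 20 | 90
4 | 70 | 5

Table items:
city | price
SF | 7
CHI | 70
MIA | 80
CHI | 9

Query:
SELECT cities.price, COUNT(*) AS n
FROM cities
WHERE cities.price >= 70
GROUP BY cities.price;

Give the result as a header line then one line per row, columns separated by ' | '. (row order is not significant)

== RESULT ==
cities.price | n
80 | 1
70 | 1

Derivation:
After WHERE (2 rows):
cities.id | cities.price | cities.rank
9 | 80 | 40
4 | 70 | 5
After GROUP BY (2 rows):
cities.price | n
80 | 1
70 | 1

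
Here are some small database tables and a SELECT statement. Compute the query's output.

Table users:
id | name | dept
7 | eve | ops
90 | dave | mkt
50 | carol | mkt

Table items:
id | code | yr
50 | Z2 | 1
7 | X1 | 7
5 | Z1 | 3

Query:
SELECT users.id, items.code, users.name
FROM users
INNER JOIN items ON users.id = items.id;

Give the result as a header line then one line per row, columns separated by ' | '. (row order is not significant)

== RESULT ==
users.id | items.code | users.name
7 | X1 | eve
50 | Z2 | carol

Derivation:
After JOIN items (2 rows):
users.id | users.name | users.dept | items.id | items.code | items.yr
7 | eve | ops | 7 | X1 | 7
50 | carol | mkt | 50 | Z2 | 1
After SELECT (2 rows):
users.id | items.code | users.name
7 | X1 | eve
50 | Z2 | carol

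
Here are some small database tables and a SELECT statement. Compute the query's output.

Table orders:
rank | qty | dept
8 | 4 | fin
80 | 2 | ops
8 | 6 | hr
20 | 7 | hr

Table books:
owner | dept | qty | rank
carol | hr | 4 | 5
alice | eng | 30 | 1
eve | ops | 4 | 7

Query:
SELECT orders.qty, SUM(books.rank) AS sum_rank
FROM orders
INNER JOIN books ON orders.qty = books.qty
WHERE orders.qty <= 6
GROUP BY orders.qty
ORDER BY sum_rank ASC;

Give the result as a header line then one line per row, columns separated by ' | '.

After JOIN books (2 rows):
orders.rank | orders.qty | orders.dept | books.owner | books.dept | books.qty | books.rank
8 | 4 | fin | carol | hr | 4 | 5
8 | 4 | fin | eve | ops | 4 | 7
After WHERE (2 rows):
orders.rank | orders.qty | orders.dept | books.owner | books.dept | books.qty | books.rank
8 | 4 | fin | carol | hr | 4 | 5
8 | 4 | fin | eve | ops | 4 | 7
After GROUP BY (1 rows):
orders.qty | sum_rank
4 | 12
After ORDER BY (1 rows):
orders.qty | sum_rank
4 | 12

== RESULT ==
orders.qty | sum_rank
4 | 12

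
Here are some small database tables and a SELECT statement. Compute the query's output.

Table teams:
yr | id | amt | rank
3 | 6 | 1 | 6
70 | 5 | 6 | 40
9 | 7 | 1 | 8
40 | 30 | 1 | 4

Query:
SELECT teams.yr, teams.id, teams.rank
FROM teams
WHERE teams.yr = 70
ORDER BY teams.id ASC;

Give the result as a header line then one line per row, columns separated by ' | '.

After WHERE (1 rows):
teams.yr | teams.id | teams.amt | teams.rank
70 | 5 | 6 | 40
After SELECT (1 rows):
teams.yr | teams.id | teams.rank
70 | 5 | 40
After ORDER BY (1 rows):
teams.yr | teams.id | teams.rank
70 | 5 | 40

== RESULT ==
teams.yr | teams.id | teams.rank
70 | 5 | 40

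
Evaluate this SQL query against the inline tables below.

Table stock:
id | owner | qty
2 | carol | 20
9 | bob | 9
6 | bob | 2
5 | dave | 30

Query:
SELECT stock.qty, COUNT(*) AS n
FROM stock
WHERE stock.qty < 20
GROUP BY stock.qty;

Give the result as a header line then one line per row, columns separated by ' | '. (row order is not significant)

== RESULT ==
stock.qty | n
9 | 1
2 | 1

Derivation:
After WHERE (2 rows):
stock.id | stock.owner | stock.qty
9 | bob | 9
6 | bob | 2
After GROUP BY (2 rows):
stock.qty | n
9 | 1
2 | 1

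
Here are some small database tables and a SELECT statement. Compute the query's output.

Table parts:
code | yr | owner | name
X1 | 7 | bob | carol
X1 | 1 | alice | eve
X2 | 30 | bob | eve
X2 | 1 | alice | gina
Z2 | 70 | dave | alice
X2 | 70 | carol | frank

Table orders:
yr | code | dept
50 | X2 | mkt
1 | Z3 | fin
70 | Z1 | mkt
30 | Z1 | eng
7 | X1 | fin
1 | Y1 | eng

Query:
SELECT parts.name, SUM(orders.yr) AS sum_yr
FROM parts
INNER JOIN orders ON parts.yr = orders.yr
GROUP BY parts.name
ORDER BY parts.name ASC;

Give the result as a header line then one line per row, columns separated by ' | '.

After JOIN orders (8 rows):
parts.code | parts.yr | parts.owner | parts.name | orders.yr | orders.code | orders.dept
X1 | 7 | bob | carol | 7 | X1 | fin
X1 | 1 | alice | eve | 1 | Z3 | fin
X1 | 1 | alice | eve | 1 | Y1 | eng
X2 | 30 | bob | eve | 30 | Z1 | eng
X2 | 1 | alice | gina | 1 | Z3 | fin
X2 | 1 | alice | gina | 1 | Y1 | eng
Z2 | 70 | dave | alice | 70 | Z1 | mkt
X2 | 70 | carol | frank | 70 | Z1 | mkt
After GROUP BY (5 rows):
parts.name | sum_yr
carol | 7
eve | 32
gina | 2
alice | 70
frank | 70
After ORDER BY (5 rows):
parts.name | sum_yr
alice | 70
carol | 7
eve | 32
frank | 70
gina | 2

== RESULT ==
parts.name | sum_yr
alice | 70
carol | 7
eve | 32
frank | 70
gina | 2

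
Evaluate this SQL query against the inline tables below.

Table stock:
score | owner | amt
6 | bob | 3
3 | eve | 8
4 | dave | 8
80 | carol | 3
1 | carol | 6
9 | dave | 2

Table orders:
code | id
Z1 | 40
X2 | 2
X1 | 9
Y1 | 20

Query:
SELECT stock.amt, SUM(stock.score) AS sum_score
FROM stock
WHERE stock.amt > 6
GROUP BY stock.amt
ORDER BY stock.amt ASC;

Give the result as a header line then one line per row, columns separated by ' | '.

After WHERE (2 rows):
stock.score | stock.owner | stock.amt
3 | eve | 8
4 | dave | 8
After GROUP BY (1 rows):
stock.amt | sum_score
8 | 7
After ORDER BY (1 rows):
stock.amt | sum_score
8 | 7

== RESULT ==
stock.amt | sum_score
8 | 7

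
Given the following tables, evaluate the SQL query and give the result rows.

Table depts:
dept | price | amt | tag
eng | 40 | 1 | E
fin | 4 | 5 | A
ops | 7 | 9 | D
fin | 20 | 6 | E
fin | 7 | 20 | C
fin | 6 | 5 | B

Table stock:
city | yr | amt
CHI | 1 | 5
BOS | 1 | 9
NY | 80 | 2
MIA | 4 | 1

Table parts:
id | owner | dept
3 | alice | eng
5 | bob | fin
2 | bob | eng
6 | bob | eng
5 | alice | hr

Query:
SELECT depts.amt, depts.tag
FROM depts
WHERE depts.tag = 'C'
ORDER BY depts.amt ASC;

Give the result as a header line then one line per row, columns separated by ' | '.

After WHERE (1 rows):
depts.dept | depts.price | depts.amt | depts.tag
fin | 7 | 20 | C
After SELECT (1 rows):
depts.amt | depts.tag
20 | C
After ORDER BY (1 rows):
depts.amt | depts.tag
20 | C

== RESULT ==
depts.amt | depts.tag
20 | C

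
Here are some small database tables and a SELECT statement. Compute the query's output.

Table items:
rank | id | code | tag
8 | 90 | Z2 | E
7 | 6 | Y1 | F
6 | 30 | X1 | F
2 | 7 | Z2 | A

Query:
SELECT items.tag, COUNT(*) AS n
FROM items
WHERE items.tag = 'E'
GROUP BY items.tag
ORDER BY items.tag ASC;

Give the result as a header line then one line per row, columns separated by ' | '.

After WHERE (1 rows):
items.rank | items.id | items.code | items.tag
8 | 90 | Z2 | E
After GROUP BY (1 rows):
items.tag | n
E | 1
After ORDER BY (1 rows):
items.tag | n
E | 1

== RESULT ==
items.tag | n
E | 1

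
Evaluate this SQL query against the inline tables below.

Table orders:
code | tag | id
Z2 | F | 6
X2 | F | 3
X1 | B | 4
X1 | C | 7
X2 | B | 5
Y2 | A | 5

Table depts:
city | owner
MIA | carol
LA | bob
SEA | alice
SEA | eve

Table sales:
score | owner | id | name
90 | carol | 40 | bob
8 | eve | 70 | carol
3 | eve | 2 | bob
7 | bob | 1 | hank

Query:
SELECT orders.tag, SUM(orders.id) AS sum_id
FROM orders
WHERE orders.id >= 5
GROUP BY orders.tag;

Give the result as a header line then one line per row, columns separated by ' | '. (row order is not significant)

After WHERE (4 rows):
orders.code | orders.tag | orders.id
Z2 | F | 6
X1 | C | 7
X2 | B | 5
Y2 | A | 5
After GROUP BY (4 rows):
orders.tag | sum_id
F | 6
C | 7
B | 5
A | 5

== RESULT ==
orders.tag | sum_id
F | 6
C | 7
B | 5
A | 5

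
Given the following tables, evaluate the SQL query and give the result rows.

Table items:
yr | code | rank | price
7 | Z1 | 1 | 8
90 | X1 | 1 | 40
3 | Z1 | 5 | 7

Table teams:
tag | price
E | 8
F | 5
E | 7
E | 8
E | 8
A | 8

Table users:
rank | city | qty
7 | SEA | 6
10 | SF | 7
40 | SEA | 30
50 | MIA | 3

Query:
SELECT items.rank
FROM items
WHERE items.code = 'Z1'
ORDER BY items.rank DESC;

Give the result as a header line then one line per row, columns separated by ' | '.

After WHERE (2 rows):
items.yr | items.code | items.rank | items.price
7 | Z1 | 1 | 8
3 | Z1 | 5 | 7
After SELECT (2 rows):
items.rank
1
5
After ORDER BY (2 rows):
items.rank
5
1

== RESULT ==
items.rank
5
1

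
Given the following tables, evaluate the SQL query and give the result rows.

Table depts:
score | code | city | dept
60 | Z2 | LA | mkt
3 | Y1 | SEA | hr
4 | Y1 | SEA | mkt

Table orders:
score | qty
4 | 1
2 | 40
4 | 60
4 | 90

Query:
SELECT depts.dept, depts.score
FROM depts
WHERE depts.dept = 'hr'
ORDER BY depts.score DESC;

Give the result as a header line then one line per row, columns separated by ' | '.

After WHERE (1 rows):
depts.score | depts.code | depts.city | depts.dept
3 | Y1 | SEA | hr
After SELECT (1 rows):
depts.dept | depts.score
hr | 3
After ORDER BY (1 rows):
depts.dept | depts.score
hr | 3

== RESULT ==
depts.dept | depts.score
hr | 3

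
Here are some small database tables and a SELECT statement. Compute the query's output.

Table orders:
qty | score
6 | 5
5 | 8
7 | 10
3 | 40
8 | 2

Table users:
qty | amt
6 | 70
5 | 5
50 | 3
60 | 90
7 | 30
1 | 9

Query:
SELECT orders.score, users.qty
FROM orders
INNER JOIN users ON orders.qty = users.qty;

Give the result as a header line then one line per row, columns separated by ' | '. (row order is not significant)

== RESULT ==
orders.score | users.qty
5 | 6
8 | 5
10 | 7

Derivation:
After JOIN users (3 rows):
orders.qty | orders.score | users.qty | users.amt
6 | 5 | 6 | 70
5 | 8 | 5 | 5
7 | 10 | 7 | 30
After SELECT (3 rows):
orders.score | users.qty
5 | 6
8 | 5
10 | 7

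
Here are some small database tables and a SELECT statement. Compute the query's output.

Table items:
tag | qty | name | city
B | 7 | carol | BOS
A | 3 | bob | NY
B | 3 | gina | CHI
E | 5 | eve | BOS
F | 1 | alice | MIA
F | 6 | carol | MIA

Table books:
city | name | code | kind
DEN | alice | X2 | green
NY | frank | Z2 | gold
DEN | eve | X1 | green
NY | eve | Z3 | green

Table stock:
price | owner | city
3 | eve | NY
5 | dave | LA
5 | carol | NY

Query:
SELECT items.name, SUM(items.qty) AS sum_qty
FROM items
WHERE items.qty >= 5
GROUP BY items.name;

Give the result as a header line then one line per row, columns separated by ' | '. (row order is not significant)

After WHERE (3 rows):
items.tag | items.qty | items.name | items.city
B | 7 | carol | BOS
E | 5 | eve | BOS
F | 6 | carol | MIA
After GROUP BY (2 rows):
items.name | sum_qty
carol | 13
eve | 5

== RESULT ==
items.name | sum_qty
carol | 13
eve | 5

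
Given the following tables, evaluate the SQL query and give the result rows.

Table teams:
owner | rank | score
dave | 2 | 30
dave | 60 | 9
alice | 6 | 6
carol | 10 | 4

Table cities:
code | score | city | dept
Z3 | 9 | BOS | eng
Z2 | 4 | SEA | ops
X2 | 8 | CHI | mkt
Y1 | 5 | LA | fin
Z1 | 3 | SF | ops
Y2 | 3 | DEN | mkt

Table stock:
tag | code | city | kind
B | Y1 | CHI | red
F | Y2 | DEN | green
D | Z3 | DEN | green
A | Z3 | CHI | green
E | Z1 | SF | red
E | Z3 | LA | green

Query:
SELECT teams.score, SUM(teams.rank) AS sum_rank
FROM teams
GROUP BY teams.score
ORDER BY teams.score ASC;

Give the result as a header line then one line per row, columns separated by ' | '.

== RESULT ==
teams.score | sum_rank
4 | 10
6 | 6
9 | 60
30 | 2

Derivation:
After GROUP BY (4 rows):
teams.score | sum_rank
30 | 2
9 | 60
6 | 6
4 | 10
After ORDER BY (4 rows):
teams.score | sum_rank
4 | 10
6 | 6
9 | 60
30 | 2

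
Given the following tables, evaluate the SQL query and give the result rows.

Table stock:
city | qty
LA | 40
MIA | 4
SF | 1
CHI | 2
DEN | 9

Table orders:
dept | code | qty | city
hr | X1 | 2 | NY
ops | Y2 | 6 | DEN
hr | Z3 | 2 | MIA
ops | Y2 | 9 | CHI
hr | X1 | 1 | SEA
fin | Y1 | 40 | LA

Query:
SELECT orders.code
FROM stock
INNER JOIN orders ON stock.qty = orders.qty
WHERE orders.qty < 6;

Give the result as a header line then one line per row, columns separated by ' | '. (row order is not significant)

After JOIN orders (5 rows):
stock.city | stock.qty | orders.dept | orders.code | orders.qty | orders.city
LA | 40 | fin | Y1 | 40 | LA
SF | 1 | hr | X1 | 1 | SEA
CHI | 2 | hr | X1 | 2 | NY
CHI | 2 | hr | Z3 | 2 | MIA
DEN | 9 | ops | Y2 | 9 | CHI
After WHERE (3 rows):
stock.city | stock.qty | orders.dept | orders.code | orders.qty | orders.city
SF | 1 | hr | X1 | 1 | SEA
CHI | 2 | hr | X1 | 2 | NY
CHI | 2 | hr | Z3 | 2 | MIA
After SELECT (3 rows):
orders.code
X1
X1
Z3

== RESULT ==
orders.code
X1
X1
Z3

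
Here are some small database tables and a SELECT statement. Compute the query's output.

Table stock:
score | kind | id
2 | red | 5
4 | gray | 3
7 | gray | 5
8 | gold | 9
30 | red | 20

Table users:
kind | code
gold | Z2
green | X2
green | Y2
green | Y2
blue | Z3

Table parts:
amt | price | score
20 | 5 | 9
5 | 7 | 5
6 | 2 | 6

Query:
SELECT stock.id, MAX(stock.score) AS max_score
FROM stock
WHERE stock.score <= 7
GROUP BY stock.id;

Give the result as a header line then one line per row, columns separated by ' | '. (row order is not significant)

After WHERE (3 rows):
stock.score | stock.kind | stock.id
2 | red | 5
4 | gray | 3
7 | gray | 5
After GROUP BY (2 rows):
stock.id | max_score
5 | 7
3 | 4

== RESULT ==
stock.id | max_score
5 | 7
3 | 4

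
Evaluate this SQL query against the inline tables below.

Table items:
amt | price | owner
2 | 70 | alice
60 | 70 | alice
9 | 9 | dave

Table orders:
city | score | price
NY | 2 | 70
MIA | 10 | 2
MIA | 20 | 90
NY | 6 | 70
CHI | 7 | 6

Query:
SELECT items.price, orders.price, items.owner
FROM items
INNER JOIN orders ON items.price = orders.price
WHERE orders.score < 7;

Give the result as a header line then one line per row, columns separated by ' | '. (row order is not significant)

After JOIN orders (4 rows):
items.amt | items.price | items.owner | orders.city | orders.score | orders.price
2 | 70 | alice | NY | 2 | 70
2 | 70 | alice | NY | 6 | 70
60 | 70 | alice | NY | 2 | 70
60 | 70 | alice | NY | 6 | 70
After WHERE (4 rows):
items.amt | items.price | items.owner | orders.city | orders.score | orders.price
2 | 70 | alice | NY | 2 | 70
2 | 70 | alice | NY | 6 | 70
60 | 70 | alice | NY | 2 | 70
60 | 70 | alice | NY | 6 | 70
After SELECT (4 rows):
items.price | orders.price | items.owner
70 | 70 | alice
70 | 70 | alice
70 | 70 | alice
70 | 70 | alice

== RESULT ==
items.price | orders.price | items.owner
70 | 70 | alice
70 | 70 | alice
70 | 70 | alice
70 | 70 | alice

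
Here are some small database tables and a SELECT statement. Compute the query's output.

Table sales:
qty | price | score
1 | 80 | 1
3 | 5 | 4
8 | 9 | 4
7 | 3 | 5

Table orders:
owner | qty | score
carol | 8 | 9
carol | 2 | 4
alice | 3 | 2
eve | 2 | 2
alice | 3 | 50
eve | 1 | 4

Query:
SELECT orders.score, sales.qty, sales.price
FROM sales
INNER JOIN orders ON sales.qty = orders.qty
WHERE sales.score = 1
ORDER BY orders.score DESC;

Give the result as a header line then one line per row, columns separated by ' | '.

== RESULT ==
orders.score | sales.qty | sales.price
4 | 1 | 80

Derivation:
After JOIN orders (4 rows):
sales.qty | sales.price | sales.score | orders.owner | orders.qty | orders.score
1 | 80 | 1 | eve | 1 | 4
3 | 5 | 4 | alice | 3 | 2
3 | 5 | 4 | alice | 3 | 50
8 | 9 | 4 | carol | 8 | 9
After WHERE (1 rows):
sales.qty | sales.price | sales.score | orders.owner | orders.qty | orders.score
1 | 80 | 1 | eve | 1 | 4
After SELECT (1 rows):
orders.score | sales.qty | sales.price
4 | 1 | 80
After ORDER BY (1 rows):
orders.score | sales.qty | sales.price
4 | 1 | 80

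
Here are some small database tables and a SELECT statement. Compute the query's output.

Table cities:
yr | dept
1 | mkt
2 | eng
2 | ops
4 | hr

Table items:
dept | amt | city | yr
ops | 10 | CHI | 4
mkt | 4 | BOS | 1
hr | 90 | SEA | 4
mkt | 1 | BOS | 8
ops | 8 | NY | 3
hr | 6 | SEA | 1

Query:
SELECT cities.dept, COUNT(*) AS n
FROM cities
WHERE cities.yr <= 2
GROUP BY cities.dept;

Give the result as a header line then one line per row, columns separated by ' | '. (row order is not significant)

== RESULT ==
cities.dept | n
mkt | 1
eng | 1
ops | 1

Derivation:
After WHERE (3 rows):
cities.yr | cities.dept
1 | mkt
2 | eng
2 | ops
After GROUP BY (3 rows):
cities.dept | n
mkt | 1
eng | 1
ops | 1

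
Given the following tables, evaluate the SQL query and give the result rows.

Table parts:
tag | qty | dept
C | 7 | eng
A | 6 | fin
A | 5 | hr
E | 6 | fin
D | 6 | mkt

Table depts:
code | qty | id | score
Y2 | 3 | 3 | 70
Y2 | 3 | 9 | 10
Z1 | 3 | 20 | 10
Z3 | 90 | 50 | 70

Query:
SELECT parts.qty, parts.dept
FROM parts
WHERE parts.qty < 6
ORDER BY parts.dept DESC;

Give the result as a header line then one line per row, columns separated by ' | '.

After WHERE (1 rows):
parts.tag | parts.qty | parts.dept
A | 5 | hr
After SELECT (1 rows):
parts.qty | parts.dept
5 | hr
After ORDER BY (1 rows):
parts.qty | parts.dept
5 | hr

== RESULT ==
parts.qty | parts.dept
5 | hr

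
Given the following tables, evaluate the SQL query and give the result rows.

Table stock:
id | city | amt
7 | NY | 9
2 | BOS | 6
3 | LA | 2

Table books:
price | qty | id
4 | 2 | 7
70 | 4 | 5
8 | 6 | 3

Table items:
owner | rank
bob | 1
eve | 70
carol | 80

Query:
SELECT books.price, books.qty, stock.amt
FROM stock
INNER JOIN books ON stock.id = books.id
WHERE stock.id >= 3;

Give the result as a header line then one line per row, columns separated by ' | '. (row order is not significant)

After JOIN books (2 rows):
stock.id | stock.city | stock.amt | books.price | books.qty | books.id
7 | NY | 9 | 4 | 2 | 7
3 | LA | 2 | 8 | 6 | 3
After WHERE (2 rows):
stock.id | stock.city | stock.amt | books.price | books.qty | books.id
7 | NY | 9 | 4 | 2 | 7
3 | LA | 2 | 8 | 6 | 3
After SELECT (2 rows):
books.price | books.qty | stock.amt
4 | 2 | 9
8 | 6 | 2

== RESULT ==
books.price | books.qty | stock.amt
4 | 2 | 9
8 | 6 | 2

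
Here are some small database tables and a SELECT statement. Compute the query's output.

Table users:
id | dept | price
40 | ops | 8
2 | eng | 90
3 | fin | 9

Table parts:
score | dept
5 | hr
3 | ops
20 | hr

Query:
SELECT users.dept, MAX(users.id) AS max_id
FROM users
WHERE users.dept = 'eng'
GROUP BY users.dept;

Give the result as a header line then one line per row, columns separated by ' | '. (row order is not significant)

After WHERE (1 rows):
users.id | users.dept | users.price
2 | eng | 90
After GROUP BY (1 rows):
users.dept | max_id
eng | 2

== RESULT ==
users.dept | max_id
eng | 2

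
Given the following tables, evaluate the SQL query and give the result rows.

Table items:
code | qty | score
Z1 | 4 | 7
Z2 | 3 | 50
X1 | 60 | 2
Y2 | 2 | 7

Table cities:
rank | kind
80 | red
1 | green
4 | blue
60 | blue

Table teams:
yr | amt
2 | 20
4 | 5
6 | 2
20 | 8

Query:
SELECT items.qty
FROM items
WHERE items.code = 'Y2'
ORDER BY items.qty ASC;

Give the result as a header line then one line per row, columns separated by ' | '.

== RESULT ==
items.qty
2

Derivation:
After WHERE (1 rows):
items.code | items.qty | items.score
Y2 | 2 | 7
After SELECT (1 rows):
items.qty
2
After ORDER BY (1 rows):
items.qty
2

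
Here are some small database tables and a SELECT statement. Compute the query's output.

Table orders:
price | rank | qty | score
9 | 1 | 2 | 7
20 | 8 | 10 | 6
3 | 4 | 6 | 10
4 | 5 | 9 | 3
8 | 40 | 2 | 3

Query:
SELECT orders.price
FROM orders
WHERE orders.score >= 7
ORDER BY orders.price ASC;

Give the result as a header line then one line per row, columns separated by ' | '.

== RESULT ==
orders.price
3
9

Derivation:
After WHERE (2 rows):
orders.price | orders.rank | orders.qty | orders.score
9 | 1 | 2 | 7
3 | 4 | 6 | 10
After SELECT (2 rows):
orders.price
9
3
After ORDER BY (2 rows):
orders.price
3
9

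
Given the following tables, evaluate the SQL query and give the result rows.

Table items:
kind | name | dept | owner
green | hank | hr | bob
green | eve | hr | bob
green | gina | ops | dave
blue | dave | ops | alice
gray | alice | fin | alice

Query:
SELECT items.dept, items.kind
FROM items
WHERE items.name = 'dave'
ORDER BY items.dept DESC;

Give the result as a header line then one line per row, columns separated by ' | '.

== RESULT ==
items.dept | items.kind
ops | blue

Derivation:
After WHERE (1 rows):
items.kind | items.name | items.dept | items.owner
blue | dave | ops | alice
After SELECT (1 rows):
items.dept | items.kind
ops | blue
After ORDER BY (1 rows):
items.dept | items.kind
ops | blue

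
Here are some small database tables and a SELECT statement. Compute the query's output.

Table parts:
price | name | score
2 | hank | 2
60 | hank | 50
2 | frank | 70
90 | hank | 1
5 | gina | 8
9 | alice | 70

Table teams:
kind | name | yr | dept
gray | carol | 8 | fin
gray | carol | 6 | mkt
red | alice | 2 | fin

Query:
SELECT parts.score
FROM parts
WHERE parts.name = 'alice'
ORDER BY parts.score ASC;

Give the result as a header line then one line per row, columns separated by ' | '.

== RESULT ==
parts.score
70

Derivation:
After WHERE (1 rows):
parts.price | parts.name | parts.score
9 | alice | 70
After SELECT (1 rows):
parts.score
70
After ORDER BY (1 rows):
parts.score
70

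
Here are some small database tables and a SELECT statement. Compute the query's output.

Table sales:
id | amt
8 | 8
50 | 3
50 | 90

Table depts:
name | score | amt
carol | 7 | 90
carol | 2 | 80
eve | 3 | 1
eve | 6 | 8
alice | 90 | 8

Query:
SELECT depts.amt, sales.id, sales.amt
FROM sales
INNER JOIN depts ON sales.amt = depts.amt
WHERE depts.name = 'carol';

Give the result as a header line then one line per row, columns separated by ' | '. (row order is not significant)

After JOIN depts (3 rows):
sales.id | sales.amt | depts.name | depts.score | depts.amt
8 | 8 | eve | 6 | 8
8 | 8 | alice | 90 | 8
50 | 90 | carol | 7 | 90
After WHERE (1 rows):
sales.id | sales.amt | depts.name | depts.score | depts.amt
50 | 90 | carol | 7 | 90
After SELECT (1 rows):
depts.amt | sales.id | sales.amt
90 | 50 | 90

== RESULT ==
depts.amt | sales.id | sales.amt
90 | 50 | 90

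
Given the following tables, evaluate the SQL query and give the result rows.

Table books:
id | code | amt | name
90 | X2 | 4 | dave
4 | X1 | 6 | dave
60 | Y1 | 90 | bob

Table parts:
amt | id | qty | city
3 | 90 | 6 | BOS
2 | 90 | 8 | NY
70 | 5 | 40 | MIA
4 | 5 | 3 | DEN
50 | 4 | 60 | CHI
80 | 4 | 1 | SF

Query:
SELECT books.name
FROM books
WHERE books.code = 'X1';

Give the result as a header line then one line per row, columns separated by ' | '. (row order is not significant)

After WHERE (1 rows):
books.id | books.code | books.amt | books.name
4 | X1 | 6 | dave
After SELECT (1 rows):
books.name
dave

== RESULT ==
books.name
dave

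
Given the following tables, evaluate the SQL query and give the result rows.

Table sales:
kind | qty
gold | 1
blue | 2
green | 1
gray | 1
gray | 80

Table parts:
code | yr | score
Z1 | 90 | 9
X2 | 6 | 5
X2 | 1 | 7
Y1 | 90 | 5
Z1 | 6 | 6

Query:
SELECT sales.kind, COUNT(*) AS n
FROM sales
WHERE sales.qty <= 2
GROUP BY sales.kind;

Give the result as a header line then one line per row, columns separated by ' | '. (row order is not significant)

== RESULT ==
sales.kind | n
gold | 1
blue | 1
green | 1
gray | 1

Derivation:
After WHERE (4 rows):
sales.kind | sales.qty
gold | 1
blue | 2
green | 1
gray | 1
After GROUP BY (4 rows):
sales.kind | n
gold | 1
blue | 1
green | 1
gray | 1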